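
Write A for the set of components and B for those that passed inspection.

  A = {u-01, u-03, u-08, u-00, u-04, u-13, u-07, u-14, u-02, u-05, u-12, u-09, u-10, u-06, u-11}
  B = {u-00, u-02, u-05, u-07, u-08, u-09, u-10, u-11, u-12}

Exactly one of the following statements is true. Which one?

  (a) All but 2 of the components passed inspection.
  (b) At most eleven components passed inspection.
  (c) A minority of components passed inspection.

|A| = 15, |A ∩ B| = 9, |A ∖ B| = 6.
(a) requires |A ∖ B| = 2: false.
(b) requires |A ∩ B| ≤ 11: true.
(c) requires |A ∩ B| < |A ∖ B|: false.

(b)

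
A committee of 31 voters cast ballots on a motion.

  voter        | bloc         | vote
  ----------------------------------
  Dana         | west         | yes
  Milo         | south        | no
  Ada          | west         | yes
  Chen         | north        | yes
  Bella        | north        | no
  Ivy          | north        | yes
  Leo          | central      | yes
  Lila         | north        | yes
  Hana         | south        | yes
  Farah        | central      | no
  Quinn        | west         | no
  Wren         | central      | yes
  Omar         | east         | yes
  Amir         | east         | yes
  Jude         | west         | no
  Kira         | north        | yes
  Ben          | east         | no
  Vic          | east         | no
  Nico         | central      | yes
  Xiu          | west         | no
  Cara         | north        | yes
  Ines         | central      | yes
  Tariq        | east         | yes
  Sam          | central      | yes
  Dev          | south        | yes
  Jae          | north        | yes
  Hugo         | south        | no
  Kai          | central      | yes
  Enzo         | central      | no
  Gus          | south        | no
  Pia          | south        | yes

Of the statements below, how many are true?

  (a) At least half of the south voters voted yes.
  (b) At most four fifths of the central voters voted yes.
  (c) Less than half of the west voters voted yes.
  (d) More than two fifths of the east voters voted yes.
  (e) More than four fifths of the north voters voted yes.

(a) south: |A| = 6, |A ∩ B| = 3; needs |A ∩ B| ≥ |A ∖ B| — true.
(b) central: |A| = 8, |A ∩ B| = 6; needs |A ∩ B| / |A| ≤ 4/5 — true.
(c) west: |A| = 5, |A ∩ B| = 2; needs |A ∩ B| < |A ∖ B| — true.
(d) east: |A| = 5, |A ∩ B| = 3; needs |A ∩ B| / |A| > 2/5 — true.
(e) north: |A| = 7, |A ∩ B| = 6; needs |A ∩ B| / |A| > 4/5 — true.

5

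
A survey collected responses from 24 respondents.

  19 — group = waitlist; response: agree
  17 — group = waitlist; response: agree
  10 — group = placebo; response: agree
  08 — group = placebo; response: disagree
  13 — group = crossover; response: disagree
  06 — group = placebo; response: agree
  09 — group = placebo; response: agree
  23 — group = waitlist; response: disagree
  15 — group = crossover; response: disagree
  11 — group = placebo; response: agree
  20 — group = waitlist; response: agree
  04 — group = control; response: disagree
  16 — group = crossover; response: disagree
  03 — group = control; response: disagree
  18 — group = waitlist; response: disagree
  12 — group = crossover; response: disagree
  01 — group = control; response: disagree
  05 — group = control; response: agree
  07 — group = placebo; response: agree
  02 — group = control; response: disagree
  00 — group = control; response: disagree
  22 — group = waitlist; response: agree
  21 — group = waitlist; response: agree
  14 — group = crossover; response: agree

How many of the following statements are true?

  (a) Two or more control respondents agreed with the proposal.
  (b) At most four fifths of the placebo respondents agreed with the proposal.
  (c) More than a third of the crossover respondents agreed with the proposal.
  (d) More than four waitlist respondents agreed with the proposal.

(a) control: |A| = 6, |A ∩ B| = 1; needs |A ∩ B| ≥ 2 — false.
(b) placebo: |A| = 6, |A ∩ B| = 5; needs |A ∩ B| / |A| ≤ 4/5 — false.
(c) crossover: |A| = 5, |A ∩ B| = 1; needs |A ∩ B| / |A| > 1/3 — false.
(d) waitlist: |A| = 7, |A ∩ B| = 5; needs |A ∩ B| > 4 — true.

1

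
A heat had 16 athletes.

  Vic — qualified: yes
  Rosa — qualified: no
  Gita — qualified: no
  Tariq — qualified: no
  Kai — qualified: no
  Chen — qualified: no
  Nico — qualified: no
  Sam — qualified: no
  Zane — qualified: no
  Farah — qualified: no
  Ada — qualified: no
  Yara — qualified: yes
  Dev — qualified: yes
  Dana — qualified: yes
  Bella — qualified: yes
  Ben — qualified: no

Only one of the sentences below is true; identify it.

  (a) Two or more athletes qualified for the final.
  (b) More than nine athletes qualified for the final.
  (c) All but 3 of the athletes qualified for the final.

(a)

|A| = 16, |A ∩ B| = 5, |A ∖ B| = 11.
(a) requires |A ∩ B| ≥ 2: true.
(b) requires |A ∩ B| > 9: false.
(c) requires |A ∖ B| = 3: false.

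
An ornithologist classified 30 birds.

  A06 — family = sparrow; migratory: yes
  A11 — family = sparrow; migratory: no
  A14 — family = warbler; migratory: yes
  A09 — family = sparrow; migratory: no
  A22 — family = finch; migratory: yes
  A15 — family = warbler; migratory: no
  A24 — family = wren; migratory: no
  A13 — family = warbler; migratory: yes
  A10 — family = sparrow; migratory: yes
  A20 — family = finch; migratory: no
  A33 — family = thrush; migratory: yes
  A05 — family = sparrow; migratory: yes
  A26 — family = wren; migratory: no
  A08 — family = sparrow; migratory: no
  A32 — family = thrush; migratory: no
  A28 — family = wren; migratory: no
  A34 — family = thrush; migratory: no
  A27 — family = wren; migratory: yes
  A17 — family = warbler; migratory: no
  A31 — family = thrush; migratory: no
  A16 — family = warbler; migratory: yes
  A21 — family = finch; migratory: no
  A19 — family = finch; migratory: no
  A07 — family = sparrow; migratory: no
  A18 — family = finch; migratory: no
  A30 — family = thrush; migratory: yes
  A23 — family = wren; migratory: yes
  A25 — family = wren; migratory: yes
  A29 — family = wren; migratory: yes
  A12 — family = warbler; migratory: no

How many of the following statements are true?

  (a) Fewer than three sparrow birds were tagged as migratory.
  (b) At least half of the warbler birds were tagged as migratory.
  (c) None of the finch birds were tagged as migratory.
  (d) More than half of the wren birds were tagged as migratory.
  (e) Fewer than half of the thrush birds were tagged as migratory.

(a) sparrow: |A| = 7, |A ∩ B| = 3; needs |A ∩ B| < 3 — false.
(b) warbler: |A| = 6, |A ∩ B| = 3; needs |A ∩ B| ≥ |A ∖ B| — true.
(c) finch: |A| = 5, |A ∩ B| = 1; needs A ∩ B = ∅ (|A ∩ B| = 0) — false.
(d) wren: |A| = 7, |A ∩ B| = 4; needs |A ∩ B| > |A ∖ B| — true.
(e) thrush: |A| = 5, |A ∩ B| = 2; needs |A ∩ B| < |A ∖ B| — true.

3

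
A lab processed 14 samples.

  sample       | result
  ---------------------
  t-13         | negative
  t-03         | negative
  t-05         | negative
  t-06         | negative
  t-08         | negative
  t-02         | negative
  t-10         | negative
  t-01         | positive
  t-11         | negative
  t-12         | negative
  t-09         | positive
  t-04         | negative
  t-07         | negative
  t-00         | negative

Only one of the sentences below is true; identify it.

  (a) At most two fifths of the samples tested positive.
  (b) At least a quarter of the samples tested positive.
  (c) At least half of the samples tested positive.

(a)

|A| = 14, |A ∩ B| = 2, |A ∖ B| = 12.
(a) requires |A ∩ B| / |A| ≤ 2/5: true.
(b) requires |A ∩ B| / |A| ≥ 1/4: false.
(c) requires |A ∩ B| ≥ |A ∖ B|: false.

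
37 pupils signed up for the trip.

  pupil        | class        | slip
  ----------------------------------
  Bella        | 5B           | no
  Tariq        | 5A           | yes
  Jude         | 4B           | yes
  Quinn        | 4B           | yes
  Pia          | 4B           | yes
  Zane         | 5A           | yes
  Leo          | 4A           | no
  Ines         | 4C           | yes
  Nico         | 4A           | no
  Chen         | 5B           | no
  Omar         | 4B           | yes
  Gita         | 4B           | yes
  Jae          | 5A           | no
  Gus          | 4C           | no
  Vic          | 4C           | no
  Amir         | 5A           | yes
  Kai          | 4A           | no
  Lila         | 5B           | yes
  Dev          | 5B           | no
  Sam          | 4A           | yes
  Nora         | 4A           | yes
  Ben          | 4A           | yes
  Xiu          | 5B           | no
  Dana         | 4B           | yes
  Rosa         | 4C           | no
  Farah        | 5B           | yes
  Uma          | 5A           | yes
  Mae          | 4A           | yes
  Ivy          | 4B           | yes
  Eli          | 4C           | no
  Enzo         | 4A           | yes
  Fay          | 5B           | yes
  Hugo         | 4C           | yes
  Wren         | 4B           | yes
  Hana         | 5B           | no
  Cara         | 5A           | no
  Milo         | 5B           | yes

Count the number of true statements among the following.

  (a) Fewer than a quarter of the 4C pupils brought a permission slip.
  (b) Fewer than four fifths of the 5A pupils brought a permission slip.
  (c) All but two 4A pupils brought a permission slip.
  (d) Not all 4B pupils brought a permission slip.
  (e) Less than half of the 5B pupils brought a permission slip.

2

(a) 4C: |A| = 6, |A ∩ B| = 2; needs |A ∩ B| / |A| < 1/4 — false.
(b) 5A: |A| = 6, |A ∩ B| = 4; needs |A ∩ B| / |A| < 4/5 — true.
(c) 4A: |A| = 8, |A ∩ B| = 5; needs |A ∖ B| = 2 — false.
(d) 4B: |A| = 8, |A ∩ B| = 8; needs A ⊄ B (|A ∖ B| ≥ 1) — false.
(e) 5B: |A| = 9, |A ∩ B| = 4; needs |A ∩ B| < |A ∖ B| — true.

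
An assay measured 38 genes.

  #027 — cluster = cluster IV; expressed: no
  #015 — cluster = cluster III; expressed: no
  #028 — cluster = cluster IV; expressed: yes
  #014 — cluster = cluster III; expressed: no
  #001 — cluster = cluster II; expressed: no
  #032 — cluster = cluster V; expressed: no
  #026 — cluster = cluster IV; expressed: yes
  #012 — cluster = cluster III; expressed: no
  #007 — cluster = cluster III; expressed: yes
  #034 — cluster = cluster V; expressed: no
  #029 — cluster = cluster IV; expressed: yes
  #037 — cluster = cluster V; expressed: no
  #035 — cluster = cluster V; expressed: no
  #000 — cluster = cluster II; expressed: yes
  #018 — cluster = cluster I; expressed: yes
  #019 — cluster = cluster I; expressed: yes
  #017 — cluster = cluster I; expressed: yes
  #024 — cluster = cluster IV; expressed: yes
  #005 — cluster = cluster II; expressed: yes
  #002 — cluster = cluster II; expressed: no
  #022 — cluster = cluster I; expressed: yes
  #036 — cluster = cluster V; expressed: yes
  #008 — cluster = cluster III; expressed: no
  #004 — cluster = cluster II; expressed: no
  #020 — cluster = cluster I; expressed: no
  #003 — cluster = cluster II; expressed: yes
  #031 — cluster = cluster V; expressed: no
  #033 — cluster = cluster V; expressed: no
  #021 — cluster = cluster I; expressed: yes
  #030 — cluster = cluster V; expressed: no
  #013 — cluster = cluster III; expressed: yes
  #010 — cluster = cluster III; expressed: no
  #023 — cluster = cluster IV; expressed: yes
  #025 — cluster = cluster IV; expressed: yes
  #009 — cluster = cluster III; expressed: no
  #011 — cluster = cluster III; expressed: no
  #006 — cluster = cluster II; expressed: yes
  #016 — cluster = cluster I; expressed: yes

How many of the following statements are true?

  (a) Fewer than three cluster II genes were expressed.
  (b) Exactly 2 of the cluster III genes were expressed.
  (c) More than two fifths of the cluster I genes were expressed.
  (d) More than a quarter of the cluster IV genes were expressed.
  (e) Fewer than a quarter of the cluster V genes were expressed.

(a) cluster II: |A| = 7, |A ∩ B| = 4; needs |A ∩ B| < 3 — false.
(b) cluster III: |A| = 9, |A ∩ B| = 2; needs |A ∩ B| = 2 — true.
(c) cluster I: |A| = 7, |A ∩ B| = 6; needs |A ∩ B| / |A| > 2/5 — true.
(d) cluster IV: |A| = 7, |A ∩ B| = 6; needs |A ∩ B| / |A| > 1/4 — true.
(e) cluster V: |A| = 8, |A ∩ B| = 1; needs |A ∩ B| / |A| < 1/4 — true.

4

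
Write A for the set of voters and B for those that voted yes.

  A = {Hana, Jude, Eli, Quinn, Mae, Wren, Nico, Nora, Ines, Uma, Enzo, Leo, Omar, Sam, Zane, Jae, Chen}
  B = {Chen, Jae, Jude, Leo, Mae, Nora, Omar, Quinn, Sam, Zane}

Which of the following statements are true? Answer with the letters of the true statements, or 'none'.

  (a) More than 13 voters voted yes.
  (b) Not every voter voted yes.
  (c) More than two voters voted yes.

|A| = 17, |A ∩ B| = 10, |A ∖ B| = 7.
(a) |A ∩ B| > 13: fails.
(b) A ⊄ B (|A ∖ B| ≥ 1): holds.
(c) |A ∩ B| > 2: holds.

(b), (c)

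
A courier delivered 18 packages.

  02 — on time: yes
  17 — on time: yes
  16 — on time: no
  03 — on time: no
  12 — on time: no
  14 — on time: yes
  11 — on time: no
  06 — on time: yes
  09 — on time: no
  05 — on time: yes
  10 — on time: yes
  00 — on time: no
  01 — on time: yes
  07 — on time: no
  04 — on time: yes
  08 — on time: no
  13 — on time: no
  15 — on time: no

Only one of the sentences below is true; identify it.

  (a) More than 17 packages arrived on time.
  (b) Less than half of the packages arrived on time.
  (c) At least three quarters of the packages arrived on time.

(b)

|A| = 18, |A ∩ B| = 8, |A ∖ B| = 10.
(a) requires |A ∩ B| > 17: false.
(b) requires |A ∩ B| < |A ∖ B|: true.
(c) requires |A ∩ B| / |A| ≥ 3/4: false.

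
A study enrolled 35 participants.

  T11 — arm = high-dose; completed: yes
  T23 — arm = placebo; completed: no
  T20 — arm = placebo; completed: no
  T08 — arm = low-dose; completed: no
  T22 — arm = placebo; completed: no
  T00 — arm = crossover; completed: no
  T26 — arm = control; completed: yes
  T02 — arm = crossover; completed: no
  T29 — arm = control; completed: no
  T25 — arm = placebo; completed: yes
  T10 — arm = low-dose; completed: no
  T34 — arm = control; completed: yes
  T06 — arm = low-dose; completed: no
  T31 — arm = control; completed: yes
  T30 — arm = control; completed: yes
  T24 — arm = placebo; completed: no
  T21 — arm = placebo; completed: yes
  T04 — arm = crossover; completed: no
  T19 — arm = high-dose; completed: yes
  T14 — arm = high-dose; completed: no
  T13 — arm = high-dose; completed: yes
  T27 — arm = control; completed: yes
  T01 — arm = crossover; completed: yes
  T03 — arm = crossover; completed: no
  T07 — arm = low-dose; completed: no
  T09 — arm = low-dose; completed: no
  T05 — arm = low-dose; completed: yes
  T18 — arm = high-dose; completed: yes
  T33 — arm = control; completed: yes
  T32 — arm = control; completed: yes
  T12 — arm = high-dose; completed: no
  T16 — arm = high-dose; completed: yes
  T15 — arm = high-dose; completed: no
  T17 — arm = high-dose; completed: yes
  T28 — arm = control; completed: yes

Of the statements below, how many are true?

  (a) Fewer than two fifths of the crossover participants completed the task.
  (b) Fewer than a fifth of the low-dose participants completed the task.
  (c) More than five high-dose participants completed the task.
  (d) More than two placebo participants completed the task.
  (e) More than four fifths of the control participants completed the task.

4

(a) crossover: |A| = 5, |A ∩ B| = 1; needs |A ∩ B| / |A| < 2/5 — true.
(b) low-dose: |A| = 6, |A ∩ B| = 1; needs |A ∩ B| / |A| < 1/5 — true.
(c) high-dose: |A| = 9, |A ∩ B| = 6; needs |A ∩ B| > 5 — true.
(d) placebo: |A| = 6, |A ∩ B| = 2; needs |A ∩ B| > 2 — false.
(e) control: |A| = 9, |A ∩ B| = 8; needs |A ∩ B| / |A| > 4/5 — true.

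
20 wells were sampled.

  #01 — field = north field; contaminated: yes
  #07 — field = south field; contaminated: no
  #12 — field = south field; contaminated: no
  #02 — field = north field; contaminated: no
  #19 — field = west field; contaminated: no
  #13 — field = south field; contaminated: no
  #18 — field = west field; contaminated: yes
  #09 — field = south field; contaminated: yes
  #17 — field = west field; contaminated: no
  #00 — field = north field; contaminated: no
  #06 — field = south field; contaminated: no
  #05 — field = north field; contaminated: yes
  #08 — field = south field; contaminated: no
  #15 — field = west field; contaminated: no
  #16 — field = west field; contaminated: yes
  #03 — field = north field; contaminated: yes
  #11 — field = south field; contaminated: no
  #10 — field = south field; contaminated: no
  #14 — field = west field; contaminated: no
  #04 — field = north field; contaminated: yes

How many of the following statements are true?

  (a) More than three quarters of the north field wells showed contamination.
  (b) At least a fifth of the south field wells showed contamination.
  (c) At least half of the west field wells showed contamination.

(a) north field: |A| = 6, |A ∩ B| = 4; needs |A ∩ B| / |A| > 3/4 — false.
(b) south field: |A| = 8, |A ∩ B| = 1; needs |A ∩ B| / |A| ≥ 1/5 — false.
(c) west field: |A| = 6, |A ∩ B| = 2; needs |A ∩ B| ≥ |A ∖ B| — false.

0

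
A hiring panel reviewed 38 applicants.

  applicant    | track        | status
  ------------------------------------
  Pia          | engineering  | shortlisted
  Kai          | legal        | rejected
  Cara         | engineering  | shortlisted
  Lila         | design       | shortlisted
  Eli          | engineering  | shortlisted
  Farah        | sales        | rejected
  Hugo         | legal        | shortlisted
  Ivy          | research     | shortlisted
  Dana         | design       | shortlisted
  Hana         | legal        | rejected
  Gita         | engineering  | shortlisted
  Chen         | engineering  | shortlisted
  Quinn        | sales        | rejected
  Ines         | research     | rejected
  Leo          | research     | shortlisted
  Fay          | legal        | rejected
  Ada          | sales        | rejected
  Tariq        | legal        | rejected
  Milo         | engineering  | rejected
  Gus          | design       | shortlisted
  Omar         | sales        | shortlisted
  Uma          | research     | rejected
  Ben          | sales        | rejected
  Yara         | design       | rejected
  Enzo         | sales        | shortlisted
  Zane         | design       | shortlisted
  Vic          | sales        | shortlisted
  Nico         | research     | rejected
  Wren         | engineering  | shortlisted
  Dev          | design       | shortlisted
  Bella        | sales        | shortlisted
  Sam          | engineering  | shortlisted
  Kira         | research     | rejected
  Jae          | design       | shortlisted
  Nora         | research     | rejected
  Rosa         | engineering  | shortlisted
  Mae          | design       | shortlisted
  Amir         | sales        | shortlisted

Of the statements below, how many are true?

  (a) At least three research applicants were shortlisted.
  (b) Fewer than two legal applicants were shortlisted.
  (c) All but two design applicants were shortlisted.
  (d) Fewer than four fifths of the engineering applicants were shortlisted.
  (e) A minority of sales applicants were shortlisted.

1

(a) research: |A| = 7, |A ∩ B| = 2; needs |A ∩ B| ≥ 3 — false.
(b) legal: |A| = 5, |A ∩ B| = 1; needs |A ∩ B| < 2 — true.
(c) design: |A| = 8, |A ∩ B| = 7; needs |A ∖ B| = 2 — false.
(d) engineering: |A| = 9, |A ∩ B| = 8; needs |A ∩ B| / |A| < 4/5 — false.
(e) sales: |A| = 9, |A ∩ B| = 5; needs |A ∩ B| < |A ∖ B| — false.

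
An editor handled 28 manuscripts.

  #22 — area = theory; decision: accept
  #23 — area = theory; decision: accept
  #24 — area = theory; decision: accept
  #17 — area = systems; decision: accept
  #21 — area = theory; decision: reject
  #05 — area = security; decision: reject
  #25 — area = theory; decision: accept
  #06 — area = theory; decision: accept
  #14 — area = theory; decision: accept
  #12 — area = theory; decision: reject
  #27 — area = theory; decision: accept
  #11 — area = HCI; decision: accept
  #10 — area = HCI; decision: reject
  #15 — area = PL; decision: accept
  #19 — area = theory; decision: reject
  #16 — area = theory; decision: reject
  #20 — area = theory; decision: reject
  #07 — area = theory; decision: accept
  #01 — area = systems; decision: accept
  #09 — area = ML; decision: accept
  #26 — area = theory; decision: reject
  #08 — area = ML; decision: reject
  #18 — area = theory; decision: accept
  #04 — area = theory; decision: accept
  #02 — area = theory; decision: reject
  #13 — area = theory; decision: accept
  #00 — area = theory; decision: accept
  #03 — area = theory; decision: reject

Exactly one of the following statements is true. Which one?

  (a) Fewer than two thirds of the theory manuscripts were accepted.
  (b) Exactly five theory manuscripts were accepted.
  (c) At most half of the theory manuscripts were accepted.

|A| = 20, |A ∩ B| = 12, |A ∖ B| = 8.
(a) requires |A ∩ B| / |A| < 2/3: true.
(b) requires |A ∩ B| = 5: false.
(c) requires |A ∩ B| ≤ |A ∖ B|: false.

(a)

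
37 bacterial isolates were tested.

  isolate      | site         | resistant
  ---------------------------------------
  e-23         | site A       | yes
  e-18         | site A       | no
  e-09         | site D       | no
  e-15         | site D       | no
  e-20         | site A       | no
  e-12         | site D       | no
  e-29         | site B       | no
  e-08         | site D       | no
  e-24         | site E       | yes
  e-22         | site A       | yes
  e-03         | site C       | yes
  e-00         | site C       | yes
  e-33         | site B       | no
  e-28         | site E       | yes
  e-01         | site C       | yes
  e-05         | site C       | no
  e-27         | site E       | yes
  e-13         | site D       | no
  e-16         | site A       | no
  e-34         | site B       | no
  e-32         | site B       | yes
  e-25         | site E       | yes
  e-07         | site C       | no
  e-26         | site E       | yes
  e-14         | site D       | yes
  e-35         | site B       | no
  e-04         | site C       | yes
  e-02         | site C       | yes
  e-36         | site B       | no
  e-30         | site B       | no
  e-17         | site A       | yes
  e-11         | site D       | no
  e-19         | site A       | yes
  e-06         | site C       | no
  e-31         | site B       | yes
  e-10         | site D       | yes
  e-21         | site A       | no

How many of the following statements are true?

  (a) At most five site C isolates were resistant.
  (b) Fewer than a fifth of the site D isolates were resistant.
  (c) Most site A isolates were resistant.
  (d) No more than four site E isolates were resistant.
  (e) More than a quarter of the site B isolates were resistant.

1

(a) site C: |A| = 8, |A ∩ B| = 5; needs |A ∩ B| ≤ 5 — true.
(b) site D: |A| = 8, |A ∩ B| = 2; needs |A ∩ B| / |A| < 1/5 — false.
(c) site A: |A| = 8, |A ∩ B| = 4; needs |A ∩ B| > |A ∖ B| — false.
(d) site E: |A| = 5, |A ∩ B| = 5; needs |A ∩ B| ≤ 4 — false.
(e) site B: |A| = 8, |A ∩ B| = 2; needs |A ∩ B| / |A| > 1/4 — false.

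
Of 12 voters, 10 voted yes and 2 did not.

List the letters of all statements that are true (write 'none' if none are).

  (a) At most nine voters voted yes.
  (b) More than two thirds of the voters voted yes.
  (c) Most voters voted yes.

(b), (c)

|A| = 12, |A ∩ B| = 10, |A ∖ B| = 2.
(a) |A ∩ B| ≤ 9: fails.
(b) |A ∩ B| / |A| > 2/3: holds.
(c) |A ∩ B| > |A ∖ B|: holds.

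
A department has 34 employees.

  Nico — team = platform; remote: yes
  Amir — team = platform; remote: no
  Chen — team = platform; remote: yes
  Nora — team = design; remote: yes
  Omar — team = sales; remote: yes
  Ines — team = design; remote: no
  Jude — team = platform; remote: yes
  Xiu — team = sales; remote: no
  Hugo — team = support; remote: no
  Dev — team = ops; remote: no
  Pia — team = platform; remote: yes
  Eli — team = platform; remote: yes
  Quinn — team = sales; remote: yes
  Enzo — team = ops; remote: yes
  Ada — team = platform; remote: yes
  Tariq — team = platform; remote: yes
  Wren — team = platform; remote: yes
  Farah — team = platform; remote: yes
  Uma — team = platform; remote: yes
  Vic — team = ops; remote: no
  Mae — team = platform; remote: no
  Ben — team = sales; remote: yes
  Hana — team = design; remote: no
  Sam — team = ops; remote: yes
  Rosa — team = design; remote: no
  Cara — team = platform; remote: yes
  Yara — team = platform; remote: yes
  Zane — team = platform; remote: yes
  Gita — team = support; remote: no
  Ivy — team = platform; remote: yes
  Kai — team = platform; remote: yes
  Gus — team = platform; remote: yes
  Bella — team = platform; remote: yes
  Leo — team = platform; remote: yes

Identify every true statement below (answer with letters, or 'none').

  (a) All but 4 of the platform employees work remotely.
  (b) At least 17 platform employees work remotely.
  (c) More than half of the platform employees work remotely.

(b), (c)

|A| = 20, |A ∩ B| = 18, |A ∖ B| = 2.
(a) |A ∖ B| = 4: fails.
(b) |A ∩ B| ≥ 17: holds.
(c) |A ∩ B| > |A ∖ B|: holds.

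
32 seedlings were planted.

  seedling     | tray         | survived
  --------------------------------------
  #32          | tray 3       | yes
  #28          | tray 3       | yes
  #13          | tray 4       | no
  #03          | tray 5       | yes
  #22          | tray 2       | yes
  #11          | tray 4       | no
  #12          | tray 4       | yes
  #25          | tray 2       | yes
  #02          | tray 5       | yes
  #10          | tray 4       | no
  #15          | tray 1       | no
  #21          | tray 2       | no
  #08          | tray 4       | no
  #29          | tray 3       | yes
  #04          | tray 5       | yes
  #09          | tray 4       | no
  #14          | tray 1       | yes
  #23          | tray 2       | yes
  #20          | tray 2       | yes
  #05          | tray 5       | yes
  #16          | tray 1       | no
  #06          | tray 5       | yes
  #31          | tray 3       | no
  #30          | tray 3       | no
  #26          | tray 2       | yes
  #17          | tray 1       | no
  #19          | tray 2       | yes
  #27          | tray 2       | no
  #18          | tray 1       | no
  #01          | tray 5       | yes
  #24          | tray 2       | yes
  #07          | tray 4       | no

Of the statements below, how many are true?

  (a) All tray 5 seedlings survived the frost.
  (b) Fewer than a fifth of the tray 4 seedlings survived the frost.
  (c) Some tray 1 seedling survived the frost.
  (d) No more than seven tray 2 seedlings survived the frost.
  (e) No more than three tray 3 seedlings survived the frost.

5

(a) tray 5: |A| = 6, |A ∩ B| = 6; needs A ⊆ B, i.e. every element of A is in B (|A ∖ B| = 0) — true.
(b) tray 4: |A| = 7, |A ∩ B| = 1; needs |A ∩ B| / |A| < 1/5 — true.
(c) tray 1: |A| = 5, |A ∩ B| = 1; needs A ∩ B ≠ ∅ (|A ∩ B| ≥ 1) — true.
(d) tray 2: |A| = 9, |A ∩ B| = 7; needs |A ∩ B| ≤ 7 — true.
(e) tray 3: |A| = 5, |A ∩ B| = 3; needs |A ∩ B| ≤ 3 — true.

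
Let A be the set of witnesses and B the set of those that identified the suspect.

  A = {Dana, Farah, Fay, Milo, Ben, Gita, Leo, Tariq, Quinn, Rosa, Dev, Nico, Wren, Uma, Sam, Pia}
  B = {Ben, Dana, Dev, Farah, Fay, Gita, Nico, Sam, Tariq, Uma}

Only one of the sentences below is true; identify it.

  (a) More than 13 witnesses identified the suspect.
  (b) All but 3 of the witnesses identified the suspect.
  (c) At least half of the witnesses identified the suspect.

|A| = 16, |A ∩ B| = 10, |A ∖ B| = 6.
(a) requires |A ∩ B| > 13: false.
(b) requires |A ∖ B| = 3: false.
(c) requires |A ∩ B| ≥ |A ∖ B|: true.

(c)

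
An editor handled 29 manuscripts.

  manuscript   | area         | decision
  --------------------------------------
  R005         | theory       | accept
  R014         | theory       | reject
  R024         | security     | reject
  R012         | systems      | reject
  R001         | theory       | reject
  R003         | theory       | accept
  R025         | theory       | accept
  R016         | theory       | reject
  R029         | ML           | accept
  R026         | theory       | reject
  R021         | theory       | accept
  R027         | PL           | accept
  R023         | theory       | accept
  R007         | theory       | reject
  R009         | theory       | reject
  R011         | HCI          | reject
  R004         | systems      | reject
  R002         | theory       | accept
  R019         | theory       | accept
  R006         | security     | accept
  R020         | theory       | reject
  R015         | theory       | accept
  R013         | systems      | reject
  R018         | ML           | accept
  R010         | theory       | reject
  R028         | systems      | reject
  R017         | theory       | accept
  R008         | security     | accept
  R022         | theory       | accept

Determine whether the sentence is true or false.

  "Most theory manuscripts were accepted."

The determiner here denotes the relation: |A ∩ B| > |A ∖ B|.
|A| = 18, |A ∩ B| = 10, |A ∖ B| = 8.
10 > 8, so the statement is true.

True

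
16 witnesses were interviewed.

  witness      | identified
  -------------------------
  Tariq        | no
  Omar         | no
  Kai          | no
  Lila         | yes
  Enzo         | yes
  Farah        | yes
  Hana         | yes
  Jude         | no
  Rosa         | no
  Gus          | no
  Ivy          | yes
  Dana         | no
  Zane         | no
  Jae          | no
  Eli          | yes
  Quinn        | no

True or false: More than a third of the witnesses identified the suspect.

True

Truth condition: |A ∩ B| / |A| > 1/3.
|A| = 16, |A ∩ B| = 6, |A ∖ B| = 10.
|A ∩ B|/|A| = 6/16, so the statement is true.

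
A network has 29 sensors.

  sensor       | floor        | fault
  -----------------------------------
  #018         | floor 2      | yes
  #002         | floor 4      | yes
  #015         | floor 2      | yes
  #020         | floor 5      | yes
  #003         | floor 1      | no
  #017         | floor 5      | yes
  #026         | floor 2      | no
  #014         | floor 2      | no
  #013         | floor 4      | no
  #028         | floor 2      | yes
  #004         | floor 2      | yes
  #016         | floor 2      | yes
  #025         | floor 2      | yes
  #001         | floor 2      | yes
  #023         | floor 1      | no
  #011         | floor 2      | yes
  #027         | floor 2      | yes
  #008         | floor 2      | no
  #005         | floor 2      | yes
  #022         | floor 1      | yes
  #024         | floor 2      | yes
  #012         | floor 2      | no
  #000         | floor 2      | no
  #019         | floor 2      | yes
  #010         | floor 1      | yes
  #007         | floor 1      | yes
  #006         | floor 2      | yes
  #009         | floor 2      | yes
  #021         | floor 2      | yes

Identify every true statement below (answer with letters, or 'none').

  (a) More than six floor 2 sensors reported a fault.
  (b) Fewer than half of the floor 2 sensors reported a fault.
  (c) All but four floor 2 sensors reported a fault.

|A| = 20, |A ∩ B| = 15, |A ∖ B| = 5.
(a) |A ∩ B| > 6: holds.
(b) |A ∩ B| < |A ∖ B|: fails.
(c) |A ∖ B| = 4: fails.

(a)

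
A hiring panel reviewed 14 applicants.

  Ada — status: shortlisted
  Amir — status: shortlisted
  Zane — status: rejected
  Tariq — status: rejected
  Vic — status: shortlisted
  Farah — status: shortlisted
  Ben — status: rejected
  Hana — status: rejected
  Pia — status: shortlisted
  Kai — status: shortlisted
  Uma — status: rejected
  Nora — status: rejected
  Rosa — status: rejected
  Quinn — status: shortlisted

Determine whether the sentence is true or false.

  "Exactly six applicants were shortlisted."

'Exactly six applicants were shortlisted' holds iff |A ∩ B| = 6.
A (the restrictor) = {Ada, Amir, Zane, Tariq, Vic, Farah, Ben, Hana, Pia, Kai, Uma, Nora, Rosa, Quinn}, |A| = 14.
A ∩ B = {Ada, Amir, Vic, Farah, Pia, Kai, Quinn}, so |A ∩ B| = 7.
|A ∩ B| = 7, so the statement is false.

False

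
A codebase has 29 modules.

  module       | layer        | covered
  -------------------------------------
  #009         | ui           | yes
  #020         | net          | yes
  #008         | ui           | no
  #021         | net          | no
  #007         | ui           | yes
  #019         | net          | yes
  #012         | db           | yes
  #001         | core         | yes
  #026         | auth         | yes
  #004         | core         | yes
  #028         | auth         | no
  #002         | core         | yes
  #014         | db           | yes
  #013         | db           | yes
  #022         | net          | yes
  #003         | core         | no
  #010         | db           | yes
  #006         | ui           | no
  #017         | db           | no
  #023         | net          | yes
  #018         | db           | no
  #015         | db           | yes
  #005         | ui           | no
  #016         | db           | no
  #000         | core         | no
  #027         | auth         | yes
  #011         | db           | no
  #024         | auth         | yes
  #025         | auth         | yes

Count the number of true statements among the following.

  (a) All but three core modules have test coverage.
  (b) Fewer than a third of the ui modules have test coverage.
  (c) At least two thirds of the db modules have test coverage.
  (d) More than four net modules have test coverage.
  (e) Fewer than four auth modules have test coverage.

0

(a) core: |A| = 5, |A ∩ B| = 3; needs |A ∖ B| = 3 — false.
(b) ui: |A| = 5, |A ∩ B| = 2; needs |A ∩ B| / |A| < 1/3 — false.
(c) db: |A| = 9, |A ∩ B| = 5; needs |A ∩ B| / |A| ≥ 2/3 — false.
(d) net: |A| = 5, |A ∩ B| = 4; needs |A ∩ B| > 4 — false.
(e) auth: |A| = 5, |A ∩ B| = 4; needs |A ∩ B| < 4 — false.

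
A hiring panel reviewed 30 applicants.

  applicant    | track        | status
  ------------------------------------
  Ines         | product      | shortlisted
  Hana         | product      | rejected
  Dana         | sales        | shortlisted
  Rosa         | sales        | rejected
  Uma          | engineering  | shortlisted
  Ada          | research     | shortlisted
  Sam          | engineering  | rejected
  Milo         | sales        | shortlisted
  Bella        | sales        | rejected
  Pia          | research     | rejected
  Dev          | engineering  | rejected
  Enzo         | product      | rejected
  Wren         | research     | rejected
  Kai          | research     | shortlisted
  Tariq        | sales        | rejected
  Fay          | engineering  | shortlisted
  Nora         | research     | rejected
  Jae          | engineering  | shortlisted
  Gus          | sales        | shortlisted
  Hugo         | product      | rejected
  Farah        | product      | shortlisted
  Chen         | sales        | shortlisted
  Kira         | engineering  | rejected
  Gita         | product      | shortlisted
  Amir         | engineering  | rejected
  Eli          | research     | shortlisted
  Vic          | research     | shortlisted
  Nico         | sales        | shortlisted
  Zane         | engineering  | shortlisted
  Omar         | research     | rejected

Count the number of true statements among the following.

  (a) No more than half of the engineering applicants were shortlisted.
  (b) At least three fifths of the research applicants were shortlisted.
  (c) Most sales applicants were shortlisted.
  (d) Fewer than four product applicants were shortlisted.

(a) engineering: |A| = 8, |A ∩ B| = 4; needs |A ∩ B| ≤ |A ∖ B| — true.
(b) research: |A| = 8, |A ∩ B| = 4; needs |A ∩ B| / |A| ≥ 3/5 — false.
(c) sales: |A| = 8, |A ∩ B| = 5; needs |A ∩ B| > |A ∖ B| — true.
(d) product: |A| = 6, |A ∩ B| = 3; needs |A ∩ B| < 4 — true.

3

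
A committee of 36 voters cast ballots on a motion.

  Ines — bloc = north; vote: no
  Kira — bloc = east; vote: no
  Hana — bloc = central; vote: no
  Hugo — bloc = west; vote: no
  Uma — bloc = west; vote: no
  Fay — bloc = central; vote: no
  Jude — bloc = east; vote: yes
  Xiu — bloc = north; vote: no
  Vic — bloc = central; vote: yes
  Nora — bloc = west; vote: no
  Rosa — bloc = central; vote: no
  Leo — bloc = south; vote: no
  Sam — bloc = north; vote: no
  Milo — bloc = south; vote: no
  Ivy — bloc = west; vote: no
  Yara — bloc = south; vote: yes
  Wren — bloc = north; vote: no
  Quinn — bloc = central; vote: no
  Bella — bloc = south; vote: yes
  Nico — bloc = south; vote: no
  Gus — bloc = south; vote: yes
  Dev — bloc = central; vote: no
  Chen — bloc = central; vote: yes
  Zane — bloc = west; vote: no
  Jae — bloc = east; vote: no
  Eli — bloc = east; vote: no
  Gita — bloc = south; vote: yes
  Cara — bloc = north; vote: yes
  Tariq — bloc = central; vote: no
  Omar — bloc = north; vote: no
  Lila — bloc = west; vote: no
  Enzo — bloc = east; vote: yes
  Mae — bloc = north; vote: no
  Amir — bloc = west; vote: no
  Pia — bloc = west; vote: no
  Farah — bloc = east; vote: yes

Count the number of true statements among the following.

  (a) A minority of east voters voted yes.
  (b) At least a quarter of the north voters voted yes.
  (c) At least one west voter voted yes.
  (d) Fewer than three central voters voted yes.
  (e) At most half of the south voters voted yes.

(a) east: |A| = 6, |A ∩ B| = 3; needs |A ∩ B| < |A ∖ B| — false.
(b) north: |A| = 7, |A ∩ B| = 1; needs |A ∩ B| / |A| ≥ 1/4 — false.
(c) west: |A| = 8, |A ∩ B| = 0; needs A ∩ B ≠ ∅ (|A ∩ B| ≥ 1) — false.
(d) central: |A| = 8, |A ∩ B| = 2; needs |A ∩ B| < 3 — true.
(e) south: |A| = 7, |A ∩ B| = 4; needs |A ∩ B| ≤ |A ∖ B| — false.

1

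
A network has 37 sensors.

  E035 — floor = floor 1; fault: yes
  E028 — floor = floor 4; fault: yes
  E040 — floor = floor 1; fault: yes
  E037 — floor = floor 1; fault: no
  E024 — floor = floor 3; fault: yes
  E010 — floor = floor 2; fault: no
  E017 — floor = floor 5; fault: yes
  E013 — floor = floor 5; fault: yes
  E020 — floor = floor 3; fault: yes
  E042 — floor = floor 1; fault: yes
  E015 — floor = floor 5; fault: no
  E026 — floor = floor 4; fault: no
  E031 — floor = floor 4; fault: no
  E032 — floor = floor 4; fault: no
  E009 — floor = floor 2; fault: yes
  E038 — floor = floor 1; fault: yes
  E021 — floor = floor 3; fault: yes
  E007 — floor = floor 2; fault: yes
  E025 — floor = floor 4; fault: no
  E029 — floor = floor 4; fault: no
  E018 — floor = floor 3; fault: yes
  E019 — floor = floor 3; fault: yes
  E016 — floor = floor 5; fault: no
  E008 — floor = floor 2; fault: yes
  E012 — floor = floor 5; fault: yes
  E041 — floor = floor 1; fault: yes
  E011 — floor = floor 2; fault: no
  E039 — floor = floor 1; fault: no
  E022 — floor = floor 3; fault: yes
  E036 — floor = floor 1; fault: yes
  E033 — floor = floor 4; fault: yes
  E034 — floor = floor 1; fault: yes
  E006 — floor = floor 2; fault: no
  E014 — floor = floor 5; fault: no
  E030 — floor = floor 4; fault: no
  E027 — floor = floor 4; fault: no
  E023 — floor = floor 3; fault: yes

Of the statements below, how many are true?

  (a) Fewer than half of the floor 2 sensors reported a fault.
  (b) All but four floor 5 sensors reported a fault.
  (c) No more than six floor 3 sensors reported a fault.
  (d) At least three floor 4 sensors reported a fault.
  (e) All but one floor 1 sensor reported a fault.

(a) floor 2: |A| = 6, |A ∩ B| = 3; needs |A ∩ B| < |A ∖ B| — false.
(b) floor 5: |A| = 6, |A ∩ B| = 3; needs |A ∖ B| = 4 — false.
(c) floor 3: |A| = 7, |A ∩ B| = 7; needs |A ∩ B| ≤ 6 — false.
(d) floor 4: |A| = 9, |A ∩ B| = 2; needs |A ∩ B| ≥ 3 — false.
(e) floor 1: |A| = 9, |A ∩ B| = 7; needs |A ∖ B| = 1 — false.

0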